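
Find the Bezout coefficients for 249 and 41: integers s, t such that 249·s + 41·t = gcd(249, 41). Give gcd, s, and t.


Euclidean algorithm on (249, 41) — divide until remainder is 0:
  249 = 6 · 41 + 3
  41 = 13 · 3 + 2
  3 = 1 · 2 + 1
  2 = 2 · 1 + 0
gcd(249, 41) = 1.
Track Bezout coefficients alongside the remainders: start with r₀ = 249 = a·1 + b·0 (s = 1, t = 0) and r₁ = 41 = a·0 + b·1 (s = 0, t = 1); each new remainder r_{k+1} = r_{k-1} − q_k·r_k inherits s_{k+1} = s_{k-1} − q_k·s_k, t_{k+1} = t_{k-1} − q_k·t_k, so r_k = a·s_k + b·t_k at every step:
  q = 6: r = 3, s = 1 − 6·0 = 1, t = 0 − 6·1 = -6  (check: 249·1 + 41·(-6) = 3)
  q = 13: r = 2, s = 0 − 13·1 = -13, t = 1 − 13·(-6) = 79  (check: 249·(-13) + 41·79 = 2)
  q = 1: r = 1, s = 1 − 1·(-13) = 14, t = -6 − 1·79 = -85  (check: 249·14 + 41·(-85) = 1)
The row with r = 1 (the gcd) gives the Bezout coefficients s = 14, t = -85.
Result: 249 · (14) + 41 · (-85) = 1.

gcd(249, 41) = 1; s = 14, t = -85 (check: 249·14 + 41·(-85) = 1).


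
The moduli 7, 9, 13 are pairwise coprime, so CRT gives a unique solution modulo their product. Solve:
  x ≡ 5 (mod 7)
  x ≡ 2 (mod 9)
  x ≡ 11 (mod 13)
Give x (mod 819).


Moduli 7, 9, 13 are pairwise coprime; by CRT there is a unique solution modulo M = 7 · 9 · 13 = 819.
Solve pairwise, accumulating the modulus:
  Start with x ≡ 5 (mod 7).
  Combine with x ≡ 2 (mod 9): since gcd(7, 9) = 1, we get a unique residue mod 63.
    Write x = 5 + 7·t and substitute into x ≡ 2 (mod 9): 7·t ≡ 2 − 5 = -3 (mod 9).
    Reduce coefficients mod 9: 7·t ≡ 6 (mod 9).
    The inverse of 7 mod 9 is 4 (since 7·4 = 28 = 3·9 + 1), so t ≡ 4·6 = 24 ≡ 6 (mod 9).
    Then x = 5 + 7·6 = 47, valid modulo lcm(7, 9) = 63: x ≡ 47 (mod 63).
  Combine with x ≡ 11 (mod 13): since gcd(63, 13) = 1, we get a unique residue mod 819.
    Write x = 47 + 63·t and substitute into x ≡ 11 (mod 13): 63·t ≡ 11 − 47 = -36 (mod 13).
    Reduce coefficients mod 13: 11·t ≡ 3 (mod 13).
    The inverse of 11 mod 13 is 6 (since 11·6 = 66 = 5·13 + 1), so t ≡ 6·3 = 18 ≡ 5 (mod 13).
    Then x = 47 + 63·5 = 362, valid modulo lcm(63, 13) = 819: x ≡ 362 (mod 819).
Verify: 362 mod 7 = 5 ✓, 362 mod 9 = 2 ✓, 362 mod 13 = 11 ✓.

x ≡ 362 (mod 819).


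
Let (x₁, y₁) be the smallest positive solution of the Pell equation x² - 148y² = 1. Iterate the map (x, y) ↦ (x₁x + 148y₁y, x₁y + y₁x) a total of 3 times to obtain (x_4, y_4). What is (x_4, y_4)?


Step 1: Find the fundamental solution (x₁, y₁) of x² - 148y² = 1.
  Expand √148 as a continued fraction. a₀ = ⌊√148⌋ = 12; iterate m_{k+1} = d_k·a_k − m_k, d_{k+1} = (148 − m_{k+1}²)/d_k, a_{k+1} = ⌊(a₀ + m_{k+1})/d_{k+1}⌋ (starting m₀ = 0, d₀ = 1), with convergents p_k = a_k·p_{k-1} + p_{k-2}, q_k = a_k·q_{k-1} + q_{k-2} (p₋₁ = 1, q₋₁ = 0):
  k = 0: a₀ = 12; p₀/q₀ = 12/1; p₀² − 148·q₀² = 144 − 148 = -4.
  k = 1: m = 12, d = 4, a = ⌊(12 + 12)/4⌋ = 6; p/q = (6·12 + 1)/(6·1 + 0) = 73/6; p² − 148·q² = 5329 − 5328 = 1.
  The first convergent with p² − 148·q² = 1 gives the fundamental solution (x₁, y₁) = (73, 6).
Step 2: Apply the recurrence (x_{n+1}, y_{n+1}) = (x₁x_n + 148y₁y_n, x₁y_n + y₁x_n) repeatedly.
  From (x_1, y_1) = (73, 6): x_2 = 73·73 + 148·6·6 = 10657; y_2 = 73·6 + 6·73 = 876.
  From (x_2, y_2) = (10657, 876): x_3 = 73·10657 + 148·6·876 = 1555849; y_3 = 73·876 + 6·10657 = 127890.
  From (x_3, y_3) = (1555849, 127890): x_4 = 73·1555849 + 148·6·127890 = 227143297; y_4 = 73·127890 + 6·1555849 = 18671064.
Step 3: Verify x_4² - 148·y_4² = 51594077372030209 - 51594077372030208 = 1 (should be 1). ✓

(x_1, y_1) = (73, 6); (x_4, y_4) = (227143297, 18671064).


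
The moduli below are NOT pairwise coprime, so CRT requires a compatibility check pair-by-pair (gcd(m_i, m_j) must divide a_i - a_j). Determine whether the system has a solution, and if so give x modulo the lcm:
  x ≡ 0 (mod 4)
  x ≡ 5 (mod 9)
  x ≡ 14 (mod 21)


Moduli 4, 9, 21 are not pairwise coprime, so CRT works modulo lcm(m_i) when all pairwise compatibility conditions hold.
Pairwise compatibility: gcd(m_i, m_j) must divide a_i - a_j for every pair.
Merge one congruence at a time:
  Start: x ≡ 0 (mod 4).
  Combine with x ≡ 5 (mod 9): gcd(4, 9) = 1; 5 - 0 = 5, which IS divisible by 1, so compatible.
    Write x = 0 + 4·t and substitute into x ≡ 5 (mod 9): 4·t ≡ 5 − 0 = 5 (mod 9).
    The inverse of 4 mod 9 is 7 (since 4·7 = 28 = 3·9 + 1), so t ≡ 7·5 = 35 ≡ 8 (mod 9).
    Then x = 0 + 4·8 = 32, valid modulo lcm(4, 9) = 36: x ≡ 32 (mod 36).
  Combine with x ≡ 14 (mod 21): gcd(36, 21) = 3; 14 - 32 = -18, which IS divisible by 3, so compatible.
    Write x = 32 + 36·t and substitute into x ≡ 14 (mod 21): 36·t ≡ 14 − 32 = -18 (mod 21).
    Divide the congruence (and modulus) by g = 3: 12·t ≡ -6 (mod 7).
    Reduce coefficients mod 7: 5·t ≡ 1 (mod 7).
    The inverse of 5 mod 7 is 3 (since 5·3 = 15 = 2·7 + 1), so t ≡ 3·1 = 3 ≡ 3 (mod 7).
    Then x = 32 + 36·3 = 140, valid modulo lcm(36, 21) = 252: x ≡ 140 (mod 252).
Verify: 140 mod 4 = 0, 140 mod 9 = 5, 140 mod 21 = 14.

x ≡ 140 (mod 252).


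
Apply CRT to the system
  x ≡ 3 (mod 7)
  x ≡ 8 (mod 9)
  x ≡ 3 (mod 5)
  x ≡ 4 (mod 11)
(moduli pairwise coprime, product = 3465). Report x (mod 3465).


Product of moduli M = 7 · 9 · 5 · 11 = 3465.
Merge one congruence at a time:
  Start: x ≡ 3 (mod 7).
  Combine with x ≡ 8 (mod 9); new modulus lcm = 63.
    Write x = 3 + 7·t and substitute into x ≡ 8 (mod 9): 7·t ≡ 8 − 3 = 5 (mod 9).
    The inverse of 7 mod 9 is 4 (since 7·4 = 28 = 3·9 + 1), so t ≡ 4·5 = 20 ≡ 2 (mod 9).
    Then x = 3 + 7·2 = 17, valid modulo lcm(7, 9) = 63: x ≡ 17 (mod 63).
  Combine with x ≡ 3 (mod 5); new modulus lcm = 315.
    Write x = 17 + 63·t and substitute into x ≡ 3 (mod 5): 63·t ≡ 3 − 17 = -14 (mod 5).
    Reduce coefficients mod 5: 3·t ≡ 1 (mod 5).
    The inverse of 3 mod 5 is 2 (since 3·2 = 6 = 1·5 + 1), so t ≡ 2·1 = 2 ≡ 2 (mod 5).
    Then x = 17 + 63·2 = 143, valid modulo lcm(63, 5) = 315: x ≡ 143 (mod 315).
  Combine with x ≡ 4 (mod 11); new modulus lcm = 3465.
    Write x = 143 + 315·t and substitute into x ≡ 4 (mod 11): 315·t ≡ 4 − 143 = -139 (mod 11).
    Reduce coefficients mod 11: 7·t ≡ 4 (mod 11).
    The inverse of 7 mod 11 is 8 (since 7·8 = 56 = 5·11 + 1), so t ≡ 8·4 = 32 ≡ 10 (mod 11).
    Then x = 143 + 315·10 = 3293, valid modulo lcm(315, 11) = 3465: x ≡ 3293 (mod 3465).
Verify against each original: 3293 mod 7 = 3, 3293 mod 9 = 8, 3293 mod 5 = 3, 3293 mod 11 = 4.

x ≡ 3293 (mod 3465).


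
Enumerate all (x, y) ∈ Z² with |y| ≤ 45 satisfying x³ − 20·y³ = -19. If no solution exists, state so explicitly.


The equation is x³ - 20y³ = -19. For fixed y, x³ = 20·y³ − 19, so a solution requires the RHS to be a perfect cube.
Strategy: iterate y from -45 to 45, compute RHS = 20·y³ − 19, and check whether it is a (positive or negative) perfect cube.
Check small values of y:
  y = 0: RHS = -19 is not a perfect cube.
  y = 1: RHS = 1 = (1)³ ⇒ x = 1 works.
  y = -1: RHS = -39 is not a perfect cube.
  y = 2: RHS = 141 is not a perfect cube.
  y = -2: RHS = -179 is not a perfect cube.
  y = 3: RHS = 521 is not a perfect cube.
  y = -3: RHS = -559 is not a perfect cube.
Continuing the search up to |y| = 45 finds no further solutions beyond those listed.
Collected solutions: (1, 1).

Solutions (with |y| ≤ 45): (1, 1).


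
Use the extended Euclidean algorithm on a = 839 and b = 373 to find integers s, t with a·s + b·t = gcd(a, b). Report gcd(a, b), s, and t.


Euclidean algorithm on (839, 373) — divide until remainder is 0:
  839 = 2 · 373 + 93
  373 = 4 · 93 + 1
  93 = 93 · 1 + 0
gcd(839, 373) = 1.
Track Bezout coefficients alongside the remainders: start with r₀ = 839 = a·1 + b·0 (s = 1, t = 0) and r₁ = 373 = a·0 + b·1 (s = 0, t = 1); each new remainder r_{k+1} = r_{k-1} − q_k·r_k inherits s_{k+1} = s_{k-1} − q_k·s_k, t_{k+1} = t_{k-1} − q_k·t_k, so r_k = a·s_k + b·t_k at every step:
  q = 2: r = 93, s = 1 − 2·0 = 1, t = 0 − 2·1 = -2  (check: 839·1 + 373·(-2) = 93)
  q = 4: r = 1, s = 0 − 4·1 = -4, t = 1 − 4·(-2) = 9  (check: 839·(-4) + 373·9 = 1)
The row with r = 1 (the gcd) gives the Bezout coefficients s = -4, t = 9.
Result: 839 · (-4) + 373 · (9) = 1.

gcd(839, 373) = 1; s = -4, t = 9 (check: 839·(-4) + 373·9 = 1).


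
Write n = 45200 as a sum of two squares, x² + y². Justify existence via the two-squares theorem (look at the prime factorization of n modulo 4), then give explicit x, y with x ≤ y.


Step 1: Factor n = 45200 = 2^4 · 5^2 · 113.
Step 2: Check the mod-4 condition on each prime factor: 2 = 2 (special); 5 ≡ 1 (mod 4), exponent 2; 113 ≡ 1 (mod 4), exponent 1.
All primes ≡ 3 (mod 4) appear to even exponent (or don't appear), so by the two-squares theorem n IS expressible as a sum of two squares.
Step 3: Build a representation. Group n = k² · m with k = 4 and m = 5 · 5 · 113 = 2825 (a product of primes ≡ 1 (mod 4)); a representation of m scales to one of n via (k·x)² + (k·y)² = k²(x² + y²). Each prime p ≡ 1 (mod 4) is itself a sum of two squares; find a² by testing p − a² for a perfect square:
  5: 5 − 1² = 4 = 2² ⇒ 5 = 1² + 2².
  113: 113 − 1² = 112, 113 − 2² = 109, 113 − 3² = 104, 113 − 4² = 97, 113 − 5² = 88, 113 − 6² = 77, 113 − 7² = 64 = 8² ⇒ 113 = 7² + 8².
  Combine using the Brahmagupta–Fibonacci identity (a² + b²)(c² + d²) = (ac − bd)² + (ad + bc)² = (ac + bd)² + (ad − bc)²:
  5 · 5 = 25: from (1² + 2²)(1² + 2²), take (1·1 − 2·2, 1·2 + 2·1) = (1 − 4, 2 + 2) = (-3, 4); dropping signs (only squares matter) gives (3, 4); check 3² + 4² = 9 + 16 = 25 ✓.
  25 · 113 = 2825: from (3² + 4²)(7² + 8²), take (3·7 − 4·8, 3·8 + 4·7) = (21 − 32, 24 + 28) = (-11, 52); dropping signs (only squares matter) gives (11, 52); check 11² + 52² = 121 + 2704 = 2825 ✓.
  Scale by k = 4: (4·11, 4·52) = (44, 208).
Step 4: Order so x ≤ y and verify: 44² + 208² = 1936 + 43264 = 45200 = n. ✓

n = 45200 = 44² + 208² (one valid representation with x ≤ y).


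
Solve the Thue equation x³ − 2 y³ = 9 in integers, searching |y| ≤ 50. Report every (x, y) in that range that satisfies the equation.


The equation is x³ - 2y³ = 9. For fixed y, x³ = 2·y³ + 9, so a solution requires the RHS to be a perfect cube.
Strategy: iterate y from -50 to 50, compute RHS = 2·y³ + 9, and check whether it is a (positive or negative) perfect cube.
Check small values of y:
  y = 0: RHS = 9 is not a perfect cube.
  y = 1: RHS = 11 is not a perfect cube.
  y = -1: RHS = 7 is not a perfect cube.
  y = 2: RHS = 25 is not a perfect cube.
  y = -2: RHS = -7 is not a perfect cube.
  y = 3: RHS = 63 is not a perfect cube.
  y = -3: RHS = -45 is not a perfect cube.
Continuing the search up to |y| = 50 finds no solutions either.
No (x, y) in the scanned range satisfies the equation.

No integer solutions with |y| ≤ 50.


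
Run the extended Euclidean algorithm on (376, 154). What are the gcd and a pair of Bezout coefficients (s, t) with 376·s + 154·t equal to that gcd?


Euclidean algorithm on (376, 154) — divide until remainder is 0:
  376 = 2 · 154 + 68
  154 = 2 · 68 + 18
  68 = 3 · 18 + 14
  18 = 1 · 14 + 4
  14 = 3 · 4 + 2
  4 = 2 · 2 + 0
gcd(376, 154) = 2.
Track Bezout coefficients alongside the remainders: start with r₀ = 376 = a·1 + b·0 (s = 1, t = 0) and r₁ = 154 = a·0 + b·1 (s = 0, t = 1); each new remainder r_{k+1} = r_{k-1} − q_k·r_k inherits s_{k+1} = s_{k-1} − q_k·s_k, t_{k+1} = t_{k-1} − q_k·t_k, so r_k = a·s_k + b·t_k at every step:
  q = 2: r = 68, s = 1 − 2·0 = 1, t = 0 − 2·1 = -2  (check: 376·1 + 154·(-2) = 68)
  q = 2: r = 18, s = 0 − 2·1 = -2, t = 1 − 2·(-2) = 5  (check: 376·(-2) + 154·5 = 18)
  q = 3: r = 14, s = 1 − 3·(-2) = 7, t = -2 − 3·5 = -17  (check: 376·7 + 154·(-17) = 14)
  q = 1: r = 4, s = -2 − 1·7 = -9, t = 5 − 1·(-17) = 22  (check: 376·(-9) + 154·22 = 4)
  q = 3: r = 2, s = 7 − 3·(-9) = 34, t = -17 − 3·22 = -83  (check: 376·34 + 154·(-83) = 2)
The row with r = 2 (the gcd) gives the Bezout coefficients s = 34, t = -83.
Result: 376 · (34) + 154 · (-83) = 2.

gcd(376, 154) = 2; s = 34, t = -83 (check: 376·34 + 154·(-83) = 2).


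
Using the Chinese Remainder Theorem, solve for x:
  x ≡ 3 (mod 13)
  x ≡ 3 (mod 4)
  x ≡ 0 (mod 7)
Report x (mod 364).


Moduli 13, 4, 7 are pairwise coprime; by CRT there is a unique solution modulo M = 13 · 4 · 7 = 364.
Solve pairwise, accumulating the modulus:
  Start with x ≡ 3 (mod 13).
  Combine with x ≡ 3 (mod 4): since gcd(13, 4) = 1, we get a unique residue mod 52.
    Write x = 3 + 13·t and substitute into x ≡ 3 (mod 4): 13·t ≡ 3 − 3 = 0 (mod 4).
    Reduce coefficients mod 4: 1·t ≡ 0 (mod 4).
    So t ≡ 0 (mod 4).
    Then x = 3 + 13·0 = 3, valid modulo lcm(13, 4) = 52: x ≡ 3 (mod 52).
  Combine with x ≡ 0 (mod 7): since gcd(52, 7) = 1, we get a unique residue mod 364.
    Write x = 3 + 52·t and substitute into x ≡ 0 (mod 7): 52·t ≡ 0 − 3 = -3 (mod 7).
    Reduce coefficients mod 7: 3·t ≡ 4 (mod 7).
    The inverse of 3 mod 7 is 5 (since 3·5 = 15 = 2·7 + 1), so t ≡ 5·4 = 20 ≡ 6 (mod 7).
    Then x = 3 + 52·6 = 315, valid modulo lcm(52, 7) = 364: x ≡ 315 (mod 364).
Verify: 315 mod 13 = 3 ✓, 315 mod 4 = 3 ✓, 315 mod 7 = 0 ✓.

x ≡ 315 (mod 364).


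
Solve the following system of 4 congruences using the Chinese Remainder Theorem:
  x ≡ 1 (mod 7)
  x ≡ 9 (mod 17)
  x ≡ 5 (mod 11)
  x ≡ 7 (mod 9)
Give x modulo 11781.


Product of moduli M = 7 · 17 · 11 · 9 = 11781.
Merge one congruence at a time:
  Start: x ≡ 1 (mod 7).
  Combine with x ≡ 9 (mod 17); new modulus lcm = 119.
    Write x = 1 + 7·t and substitute into x ≡ 9 (mod 17): 7·t ≡ 9 − 1 = 8 (mod 17).
    The inverse of 7 mod 17 is 5 (since 7·5 = 35 = 2·17 + 1), so t ≡ 5·8 = 40 ≡ 6 (mod 17).
    Then x = 1 + 7·6 = 43, valid modulo lcm(7, 17) = 119: x ≡ 43 (mod 119).
  Combine with x ≡ 5 (mod 11); new modulus lcm = 1309.
    Write x = 43 + 119·t and substitute into x ≡ 5 (mod 11): 119·t ≡ 5 − 43 = -38 (mod 11).
    Reduce coefficients mod 11: 9·t ≡ 6 (mod 11).
    The inverse of 9 mod 11 is 5 (since 9·5 = 45 = 4·11 + 1), so t ≡ 5·6 = 30 ≡ 8 (mod 11).
    Then x = 43 + 119·8 = 995, valid modulo lcm(119, 11) = 1309: x ≡ 995 (mod 1309).
  Combine with x ≡ 7 (mod 9); new modulus lcm = 11781.
    Write x = 995 + 1309·t and substitute into x ≡ 7 (mod 9): 1309·t ≡ 7 − 995 = -988 (mod 9).
    Reduce coefficients mod 9: 4·t ≡ 2 (mod 9).
    The inverse of 4 mod 9 is 7 (since 4·7 = 28 = 3·9 + 1), so t ≡ 7·2 = 14 ≡ 5 (mod 9).
    Then x = 995 + 1309·5 = 7540, valid modulo lcm(1309, 9) = 11781: x ≡ 7540 (mod 11781).
Verify against each original: 7540 mod 7 = 1, 7540 mod 17 = 9, 7540 mod 11 = 5, 7540 mod 9 = 7.

x ≡ 7540 (mod 11781).


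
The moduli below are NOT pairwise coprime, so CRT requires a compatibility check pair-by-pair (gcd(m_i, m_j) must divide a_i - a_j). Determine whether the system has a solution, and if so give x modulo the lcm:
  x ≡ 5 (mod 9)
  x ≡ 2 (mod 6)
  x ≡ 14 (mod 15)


Moduli 9, 6, 15 are not pairwise coprime, so CRT works modulo lcm(m_i) when all pairwise compatibility conditions hold.
Pairwise compatibility: gcd(m_i, m_j) must divide a_i - a_j for every pair.
Merge one congruence at a time:
  Start: x ≡ 5 (mod 9).
  Combine with x ≡ 2 (mod 6): gcd(9, 6) = 3; 2 - 5 = -3, which IS divisible by 3, so compatible.
    Write x = 5 + 9·t and substitute into x ≡ 2 (mod 6): 9·t ≡ 2 − 5 = -3 (mod 6).
    Divide the congruence (and modulus) by g = 3: 3·t ≡ -1 (mod 2).
    Reduce coefficients mod 2: 1·t ≡ 1 (mod 2).
    So t ≡ 1 (mod 2).
    Then x = 5 + 9·1 = 14, valid modulo lcm(9, 6) = 18: x ≡ 14 (mod 18).
  Combine with x ≡ 14 (mod 15): gcd(18, 15) = 3; 14 - 14 = 0, which IS divisible by 3, so compatible.
    Write x = 14 + 18·t and substitute into x ≡ 14 (mod 15): 18·t ≡ 14 − 14 = 0 (mod 15).
    Divide the congruence (and modulus) by g = 3: 6·t ≡ 0 (mod 5).
    Reduce coefficients mod 5: 1·t ≡ 0 (mod 5).
    So t ≡ 0 (mod 5).
    Then x = 14 + 18·0 = 14, valid modulo lcm(18, 15) = 90: x ≡ 14 (mod 90).
Verify: 14 mod 9 = 5, 14 mod 6 = 2, 14 mod 15 = 14.

x ≡ 14 (mod 90).


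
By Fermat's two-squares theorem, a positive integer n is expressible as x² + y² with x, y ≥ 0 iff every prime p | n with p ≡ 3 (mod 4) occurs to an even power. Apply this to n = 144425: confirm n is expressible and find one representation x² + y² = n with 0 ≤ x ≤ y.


Step 1: Factor n = 144425 = 5^2 · 53 · 109.
Step 2: Check the mod-4 condition on each prime factor: 5 ≡ 1 (mod 4), exponent 2; 53 ≡ 1 (mod 4), exponent 1; 109 ≡ 1 (mod 4), exponent 1.
All primes ≡ 3 (mod 4) appear to even exponent (or don't appear), so by the two-squares theorem n IS expressible as a sum of two squares.
Step 3: Build a representation. Group n = k² · m with k = 5 and m = 53 · 109 = 5777 (a product of primes ≡ 1 (mod 4)); a representation of m scales to one of n via (k·x)² + (k·y)² = k²(x² + y²). Each prime p ≡ 1 (mod 4) is itself a sum of two squares; find a² by testing p − a² for a perfect square:
  53: 53 − 1² = 52, 53 − 2² = 49 = 7² ⇒ 53 = 2² + 7².
  109: 109 − 1² = 108, 109 − 2² = 105, 109 − 3² = 100 = 10² ⇒ 109 = 3² + 10².
  Combine using the Brahmagupta–Fibonacci identity (a² + b²)(c² + d²) = (ac − bd)² + (ad + bc)² = (ac + bd)² + (ad − bc)²:
  53 · 109 = 5777: from (2² + 7²)(3² + 10²), take (2·3 − 7·10, 2·10 + 7·3) = (6 − 70, 20 + 21) = (-64, 41); dropping signs (only squares matter) gives (64, 41); check 64² + 41² = 4096 + 1681 = 5777 ✓.
  Scale by k = 5: (5·64, 5·41) = (320, 205).
Step 4: Order so x ≤ y and verify: 205² + 320² = 42025 + 102400 = 144425 = n. ✓

n = 144425 = 205² + 320² (one valid representation with x ≤ y).


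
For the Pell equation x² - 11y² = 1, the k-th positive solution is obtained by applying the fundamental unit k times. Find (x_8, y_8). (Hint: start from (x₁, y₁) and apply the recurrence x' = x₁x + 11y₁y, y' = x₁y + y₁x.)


Step 1: Find the fundamental solution (x₁, y₁) of x² - 11y² = 1.
  Expand √11 as a continued fraction. a₀ = ⌊√11⌋ = 3; iterate m_{k+1} = d_k·a_k − m_k, d_{k+1} = (11 − m_{k+1}²)/d_k, a_{k+1} = ⌊(a₀ + m_{k+1})/d_{k+1}⌋ (starting m₀ = 0, d₀ = 1), with convergents p_k = a_k·p_{k-1} + p_{k-2}, q_k = a_k·q_{k-1} + q_{k-2} (p₋₁ = 1, q₋₁ = 0):
  k = 0: a₀ = 3; p₀/q₀ = 3/1; p₀² − 11·q₀² = 9 − 11 = -2.
  k = 1: m = 3, d = 2, a = ⌊(3 + 3)/2⌋ = 3; p/q = (3·3 + 1)/(3·1 + 0) = 10/3; p² − 11·q² = 100 − 99 = 1.
  The first convergent with p² − 11·q² = 1 gives the fundamental solution (x₁, y₁) = (10, 3).
Step 2: Apply the recurrence (x_{n+1}, y_{n+1}) = (x₁x_n + 11y₁y_n, x₁y_n + y₁x_n) repeatedly.
  From (x_1, y_1) = (10, 3): x_2 = 10·10 + 11·3·3 = 199; y_2 = 10·3 + 3·10 = 60.
  From (x_2, y_2) = (199, 60): x_3 = 10·199 + 11·3·60 = 3970; y_3 = 10·60 + 3·199 = 1197.
  From (x_3, y_3) = (3970, 1197): x_4 = 10·3970 + 11·3·1197 = 79201; y_4 = 10·1197 + 3·3970 = 23880.
  From (x_4, y_4) = (79201, 23880): x_5 = 10·79201 + 11·3·23880 = 1580050; y_5 = 10·23880 + 3·79201 = 476403.
  From (x_5, y_5) = (1580050, 476403): x_6 = 10·1580050 + 11·3·476403 = 31521799; y_6 = 10·476403 + 3·1580050 = 9504180.
  From (x_6, y_6) = (31521799, 9504180): x_7 = 10·31521799 + 11·3·9504180 = 628855930; y_7 = 10·9504180 + 3·31521799 = 189607197.
  From (x_7, y_7) = (628855930, 189607197): x_8 = 10·628855930 + 11·3·189607197 = 12545596801; y_8 = 10·189607197 + 3·628855930 = 3782639760.
Step 3: Verify x_8² - 11·y_8² = 157391999093261433601 - 157391999093261433600 = 1 (should be 1). ✓

(x_1, y_1) = (10, 3); (x_8, y_8) = (12545596801, 3782639760).


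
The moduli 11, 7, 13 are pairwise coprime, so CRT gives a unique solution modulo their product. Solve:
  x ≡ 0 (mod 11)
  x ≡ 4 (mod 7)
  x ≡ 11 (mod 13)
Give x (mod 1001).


Moduli 11, 7, 13 are pairwise coprime; by CRT there is a unique solution modulo M = 11 · 7 · 13 = 1001.
Solve pairwise, accumulating the modulus:
  Start with x ≡ 0 (mod 11).
  Combine with x ≡ 4 (mod 7): since gcd(11, 7) = 1, we get a unique residue mod 77.
    Write x = 0 + 11·t and substitute into x ≡ 4 (mod 7): 11·t ≡ 4 − 0 = 4 (mod 7).
    Reduce coefficients mod 7: 4·t ≡ 4 (mod 7).
    The inverse of 4 mod 7 is 2 (since 4·2 = 8 = 1·7 + 1), so t ≡ 2·4 = 8 ≡ 1 (mod 7).
    Then x = 0 + 11·1 = 11, valid modulo lcm(11, 7) = 77: x ≡ 11 (mod 77).
  Combine with x ≡ 11 (mod 13): since gcd(77, 13) = 1, we get a unique residue mod 1001.
    Write x = 11 + 77·t and substitute into x ≡ 11 (mod 13): 77·t ≡ 11 − 11 = 0 (mod 13).
    Reduce coefficients mod 13: 12·t ≡ 0 (mod 13).
    The inverse of 12 mod 13 is 12 (since 12·12 = 144 = 11·13 + 1), so t ≡ 12·0 = 0 ≡ 0 (mod 13).
    Then x = 11 + 77·0 = 11, valid modulo lcm(77, 13) = 1001: x ≡ 11 (mod 1001).
Verify: 11 mod 11 = 0 ✓, 11 mod 7 = 4 ✓, 11 mod 13 = 11 ✓.

x ≡ 11 (mod 1001).


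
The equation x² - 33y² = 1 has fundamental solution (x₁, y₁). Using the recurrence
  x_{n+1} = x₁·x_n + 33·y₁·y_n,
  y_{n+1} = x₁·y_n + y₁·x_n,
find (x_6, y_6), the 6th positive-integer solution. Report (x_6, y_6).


Step 1: Find the fundamental solution (x₁, y₁) of x² - 33y² = 1.
  Expand √33 as a continued fraction. a₀ = ⌊√33⌋ = 5; iterate m_{k+1} = d_k·a_k − m_k, d_{k+1} = (33 − m_{k+1}²)/d_k, a_{k+1} = ⌊(a₀ + m_{k+1})/d_{k+1}⌋ (starting m₀ = 0, d₀ = 1), with convergents p_k = a_k·p_{k-1} + p_{k-2}, q_k = a_k·q_{k-1} + q_{k-2} (p₋₁ = 1, q₋₁ = 0):
  k = 0: a₀ = 5; p₀/q₀ = 5/1; p₀² − 33·q₀² = 25 − 33 = -8.
  k = 1: m = 5, d = 8, a = ⌊(5 + 5)/8⌋ = 1; p/q = (1·5 + 1)/(1·1 + 0) = 6/1; p² − 33·q² = 36 − 33 = 3.
  k = 2: m = 3, d = 3, a = ⌊(5 + 3)/3⌋ = 2; p/q = (2·6 + 5)/(2·1 + 1) = 17/3; p² − 33·q² = 289 − 297 = -8.
  k = 3: m = 3, d = 8, a = ⌊(5 + 3)/8⌋ = 1; p/q = (1·17 + 6)/(1·3 + 1) = 23/4; p² − 33·q² = 529 − 528 = 1.
  The first convergent with p² − 33·q² = 1 gives the fundamental solution (x₁, y₁) = (23, 4).
Step 2: Apply the recurrence (x_{n+1}, y_{n+1}) = (x₁x_n + 33y₁y_n, x₁y_n + y₁x_n) repeatedly.
  From (x_1, y_1) = (23, 4): x_2 = 23·23 + 33·4·4 = 1057; y_2 = 23·4 + 4·23 = 184.
  From (x_2, y_2) = (1057, 184): x_3 = 23·1057 + 33·4·184 = 48599; y_3 = 23·184 + 4·1057 = 8460.
  From (x_3, y_3) = (48599, 8460): x_4 = 23·48599 + 33·4·8460 = 2234497; y_4 = 23·8460 + 4·48599 = 388976.
  From (x_4, y_4) = (2234497, 388976): x_5 = 23·2234497 + 33·4·388976 = 102738263; y_5 = 23·388976 + 4·2234497 = 17884436.
  From (x_5, y_5) = (102738263, 17884436): x_6 = 23·102738263 + 33·4·17884436 = 4723725601; y_6 = 23·17884436 + 4·102738263 = 822295080.
Step 3: Verify x_6² - 33·y_6² = 22313583553542811201 - 22313583553542811200 = 1 (should be 1). ✓

(x_1, y_1) = (23, 4); (x_6, y_6) = (4723725601, 822295080).


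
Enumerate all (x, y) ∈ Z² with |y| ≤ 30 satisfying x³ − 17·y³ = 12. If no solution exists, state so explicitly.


The equation is x³ - 17y³ = 12. For fixed y, x³ = 17·y³ + 12, so a solution requires the RHS to be a perfect cube.
Strategy: iterate y from -30 to 30, compute RHS = 17·y³ + 12, and check whether it is a (positive or negative) perfect cube.
Check small values of y:
  y = 0: RHS = 12 is not a perfect cube.
  y = 1: RHS = 29 is not a perfect cube.
  y = -1: RHS = -5 is not a perfect cube.
  y = 2: RHS = 148 is not a perfect cube.
  y = -2: RHS = -124 is not a perfect cube.
  y = 3: RHS = 471 is not a perfect cube.
  y = -3: RHS = -447 is not a perfect cube.
Continuing the search up to |y| = 30 finds no solutions either.
No (x, y) in the scanned range satisfies the equation.

No integer solutions with |y| ≤ 30.


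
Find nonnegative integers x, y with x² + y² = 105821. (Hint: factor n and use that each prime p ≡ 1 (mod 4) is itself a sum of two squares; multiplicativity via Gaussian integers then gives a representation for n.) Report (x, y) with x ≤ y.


Step 1: Factor n = 105821 = 29 · 41 · 89.
Step 2: Check the mod-4 condition on each prime factor: 29 ≡ 1 (mod 4), exponent 1; 41 ≡ 1 (mod 4), exponent 1; 89 ≡ 1 (mod 4), exponent 1.
All primes ≡ 3 (mod 4) appear to even exponent (or don't appear), so by the two-squares theorem n IS expressible as a sum of two squares.
Step 3: Build a representation. Here n = 29 · 41 · 89 is a product of primes ≡ 1 (mod 4). Each prime p ≡ 1 (mod 4) is itself a sum of two squares; find a² by testing p − a² for a perfect square:
  29: 29 − 1² = 28, 29 − 2² = 25 = 5² ⇒ 29 = 2² + 5².
  41: 41 − 1² = 40, 41 − 2² = 37, 41 − 3² = 32, 41 − 4² = 25 = 5² ⇒ 41 = 4² + 5².
  89: 89 − 1² = 88, 89 − 2² = 85, 89 − 3² = 80, 89 − 4² = 73, 89 − 5² = 64 = 8² ⇒ 89 = 5² + 8².
  Combine using the Brahmagupta–Fibonacci identity (a² + b²)(c² + d²) = (ac − bd)² + (ad + bc)² = (ac + bd)² + (ad − bc)²:
  29 · 41 = 1189: from (2² + 5²)(4² + 5²), take (2·4 − 5·5, 2·5 + 5·4) = (8 − 25, 10 + 20) = (-17, 30); dropping signs (only squares matter) gives (17, 30); check 17² + 30² = 289 + 900 = 1189 ✓.
  1189 · 89 = 105821: from (17² + 30²)(5² + 8²), take (17·5 − 30·8, 17·8 + 30·5) = (85 − 240, 136 + 150) = (-155, 286); dropping signs (only squares matter) gives (155, 286); check 155² + 286² = 24025 + 81796 = 105821 ✓.
Step 4: Order so x ≤ y and verify: 155² + 286² = 24025 + 81796 = 105821 = n. ✓

n = 105821 = 155² + 286² (one valid representation with x ≤ y).


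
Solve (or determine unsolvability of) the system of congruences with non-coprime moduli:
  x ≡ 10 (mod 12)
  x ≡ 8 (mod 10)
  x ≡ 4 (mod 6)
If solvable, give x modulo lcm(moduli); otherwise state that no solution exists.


Moduli 12, 10, 6 are not pairwise coprime, so CRT works modulo lcm(m_i) when all pairwise compatibility conditions hold.
Pairwise compatibility: gcd(m_i, m_j) must divide a_i - a_j for every pair.
Merge one congruence at a time:
  Start: x ≡ 10 (mod 12).
  Combine with x ≡ 8 (mod 10): gcd(12, 10) = 2; 8 - 10 = -2, which IS divisible by 2, so compatible.
    Write x = 10 + 12·t and substitute into x ≡ 8 (mod 10): 12·t ≡ 8 − 10 = -2 (mod 10).
    Divide the congruence (and modulus) by g = 2: 6·t ≡ -1 (mod 5).
    Reduce coefficients mod 5: 1·t ≡ 4 (mod 5).
    So t ≡ 4 (mod 5).
    Then x = 10 + 12·4 = 58, valid modulo lcm(12, 10) = 60: x ≡ 58 (mod 60).
  Combine with x ≡ 4 (mod 6): gcd(60, 6) = 6; 4 - 58 = -54, which IS divisible by 6, so compatible.
    Write x = 58 + 60·t and substitute into x ≡ 4 (mod 6): 60·t ≡ 4 − 58 = -54 (mod 6).
    Divide the congruence (and modulus) by g = 6: 10·t ≡ -9 (mod 1).
    Modulo 1 every t works; take t = 0.
    Then x = 58 + 60·0 = 58, valid modulo lcm(60, 6) = 60: x ≡ 58 (mod 60).
Verify: 58 mod 12 = 10, 58 mod 10 = 8, 58 mod 6 = 4.

x ≡ 58 (mod 60).


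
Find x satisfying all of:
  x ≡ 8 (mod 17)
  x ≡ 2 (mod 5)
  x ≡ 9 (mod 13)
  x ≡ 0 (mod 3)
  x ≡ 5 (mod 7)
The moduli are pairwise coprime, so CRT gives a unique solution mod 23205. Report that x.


Product of moduli M = 17 · 5 · 13 · 3 · 7 = 23205.
Merge one congruence at a time:
  Start: x ≡ 8 (mod 17).
  Combine with x ≡ 2 (mod 5); new modulus lcm = 85.
    Write x = 8 + 17·t and substitute into x ≡ 2 (mod 5): 17·t ≡ 2 − 8 = -6 (mod 5).
    Reduce coefficients mod 5: 2·t ≡ 4 (mod 5).
    The inverse of 2 mod 5 is 3 (since 2·3 = 6 = 1·5 + 1), so t ≡ 3·4 = 12 ≡ 2 (mod 5).
    Then x = 8 + 17·2 = 42, valid modulo lcm(17, 5) = 85: x ≡ 42 (mod 85).
  Combine with x ≡ 9 (mod 13); new modulus lcm = 1105.
    Write x = 42 + 85·t and substitute into x ≡ 9 (mod 13): 85·t ≡ 9 − 42 = -33 (mod 13).
    Reduce coefficients mod 13: 7·t ≡ 6 (mod 13).
    The inverse of 7 mod 13 is 2 (since 7·2 = 14 = 1·13 + 1), so t ≡ 2·6 = 12 ≡ 12 (mod 13).
    Then x = 42 + 85·12 = 1062, valid modulo lcm(85, 13) = 1105: x ≡ 1062 (mod 1105).
  Combine with x ≡ 0 (mod 3); new modulus lcm = 3315.
    Write x = 1062 + 1105·t and substitute into x ≡ 0 (mod 3): 1105·t ≡ 0 − 1062 = -1062 (mod 3).
    Reduce coefficients mod 3: 1·t ≡ 0 (mod 3).
    So t ≡ 0 (mod 3).
    Then x = 1062 + 1105·0 = 1062, valid modulo lcm(1105, 3) = 3315: x ≡ 1062 (mod 3315).
  Combine with x ≡ 5 (mod 7); new modulus lcm = 23205.
    Write x = 1062 + 3315·t and substitute into x ≡ 5 (mod 7): 3315·t ≡ 5 − 1062 = -1057 (mod 7).
    Reduce coefficients mod 7: 4·t ≡ 0 (mod 7).
    The inverse of 4 mod 7 is 2 (since 4·2 = 8 = 1·7 + 1), so t ≡ 2·0 = 0 ≡ 0 (mod 7).
    Then x = 1062 + 3315·0 = 1062, valid modulo lcm(3315, 7) = 23205: x ≡ 1062 (mod 23205).
Verify against each original: 1062 mod 17 = 8, 1062 mod 5 = 2, 1062 mod 13 = 9, 1062 mod 3 = 0, 1062 mod 7 = 5.

x ≡ 1062 (mod 23205).


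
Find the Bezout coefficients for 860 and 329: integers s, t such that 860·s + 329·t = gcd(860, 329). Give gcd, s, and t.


Euclidean algorithm on (860, 329) — divide until remainder is 0:
  860 = 2 · 329 + 202
  329 = 1 · 202 + 127
  202 = 1 · 127 + 75
  127 = 1 · 75 + 52
  75 = 1 · 52 + 23
  52 = 2 · 23 + 6
  23 = 3 · 6 + 5
  6 = 1 · 5 + 1
  5 = 5 · 1 + 0
gcd(860, 329) = 1.
Track Bezout coefficients alongside the remainders: start with r₀ = 860 = a·1 + b·0 (s = 1, t = 0) and r₁ = 329 = a·0 + b·1 (s = 0, t = 1); each new remainder r_{k+1} = r_{k-1} − q_k·r_k inherits s_{k+1} = s_{k-1} − q_k·s_k, t_{k+1} = t_{k-1} − q_k·t_k, so r_k = a·s_k + b·t_k at every step:
  q = 2: r = 202, s = 1 − 2·0 = 1, t = 0 − 2·1 = -2  (check: 860·1 + 329·(-2) = 202)
  q = 1: r = 127, s = 0 − 1·1 = -1, t = 1 − 1·(-2) = 3  (check: 860·(-1) + 329·3 = 127)
  q = 1: r = 75, s = 1 − 1·(-1) = 2, t = -2 − 1·3 = -5  (check: 860·2 + 329·(-5) = 75)
  q = 1: r = 52, s = -1 − 1·2 = -3, t = 3 − 1·(-5) = 8  (check: 860·(-3) + 329·8 = 52)
  q = 1: r = 23, s = 2 − 1·(-3) = 5, t = -5 − 1·8 = -13  (check: 860·5 + 329·(-13) = 23)
  q = 2: r = 6, s = -3 − 2·5 = -13, t = 8 − 2·(-13) = 34  (check: 860·(-13) + 329·34 = 6)
  q = 3: r = 5, s = 5 − 3·(-13) = 44, t = -13 − 3·34 = -115  (check: 860·44 + 329·(-115) = 5)
  q = 1: r = 1, s = -13 − 1·44 = -57, t = 34 − 1·(-115) = 149  (check: 860·(-57) + 329·149 = 1)
The row with r = 1 (the gcd) gives the Bezout coefficients s = -57, t = 149.
Result: 860 · (-57) + 329 · (149) = 1.

gcd(860, 329) = 1; s = -57, t = 149 (check: 860·(-57) + 329·149 = 1).


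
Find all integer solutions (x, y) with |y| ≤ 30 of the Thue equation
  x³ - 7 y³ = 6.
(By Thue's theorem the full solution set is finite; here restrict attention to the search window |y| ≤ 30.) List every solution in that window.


The equation is x³ - 7y³ = 6. For fixed y, x³ = 7·y³ + 6, so a solution requires the RHS to be a perfect cube.
Strategy: iterate y from -30 to 30, compute RHS = 7·y³ + 6, and check whether it is a (positive or negative) perfect cube.
Check small values of y:
  y = 0: RHS = 6 is not a perfect cube.
  y = 1: RHS = 13 is not a perfect cube.
  y = -1: RHS = -1 = (-1)³ ⇒ x = -1 works.
  y = 2: RHS = 62 is not a perfect cube.
  y = -2: RHS = -50 is not a perfect cube.
  y = 3: RHS = 195 is not a perfect cube.
  y = -3: RHS = -183 is not a perfect cube.
Continuing the search up to |y| = 30 finds no further solutions beyond those listed.
Collected solutions: (-1, -1).

Solutions (with |y| ≤ 30): (-1, -1).


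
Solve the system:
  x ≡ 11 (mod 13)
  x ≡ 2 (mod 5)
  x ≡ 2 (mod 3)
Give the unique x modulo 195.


Moduli 13, 5, 3 are pairwise coprime; by CRT there is a unique solution modulo M = 13 · 5 · 3 = 195.
Solve pairwise, accumulating the modulus:
  Start with x ≡ 11 (mod 13).
  Combine with x ≡ 2 (mod 5): since gcd(13, 5) = 1, we get a unique residue mod 65.
    Write x = 11 + 13·t and substitute into x ≡ 2 (mod 5): 13·t ≡ 2 − 11 = -9 (mod 5).
    Reduce coefficients mod 5: 3·t ≡ 1 (mod 5).
    The inverse of 3 mod 5 is 2 (since 3·2 = 6 = 1·5 + 1), so t ≡ 2·1 = 2 ≡ 2 (mod 5).
    Then x = 11 + 13·2 = 37, valid modulo lcm(13, 5) = 65: x ≡ 37 (mod 65).
  Combine with x ≡ 2 (mod 3): since gcd(65, 3) = 1, we get a unique residue mod 195.
    Write x = 37 + 65·t and substitute into x ≡ 2 (mod 3): 65·t ≡ 2 − 37 = -35 (mod 3).
    Reduce coefficients mod 3: 2·t ≡ 1 (mod 3).
    The inverse of 2 mod 3 is 2 (since 2·2 = 4 = 1·3 + 1), so t ≡ 2·1 = 2 ≡ 2 (mod 3).
    Then x = 37 + 65·2 = 167, valid modulo lcm(65, 3) = 195: x ≡ 167 (mod 195).
Verify: 167 mod 13 = 11 ✓, 167 mod 5 = 2 ✓, 167 mod 3 = 2 ✓.

x ≡ 167 (mod 195).


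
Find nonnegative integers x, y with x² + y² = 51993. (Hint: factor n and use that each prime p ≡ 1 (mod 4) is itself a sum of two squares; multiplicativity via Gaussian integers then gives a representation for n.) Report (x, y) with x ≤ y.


Step 1: Factor n = 51993 = 3^2 · 53 · 109.
Step 2: Check the mod-4 condition on each prime factor: 3 ≡ 3 (mod 4), exponent 2 (must be even); 53 ≡ 1 (mod 4), exponent 1; 109 ≡ 1 (mod 4), exponent 1.
All primes ≡ 3 (mod 4) appear to even exponent (or don't appear), so by the two-squares theorem n IS expressible as a sum of two squares.
Step 3: Build a representation. Group n = k² · m with k = 3 and m = 53 · 109 = 5777 (a product of primes ≡ 1 (mod 4)); a representation of m scales to one of n via (k·x)² + (k·y)² = k²(x² + y²). Each prime p ≡ 1 (mod 4) is itself a sum of two squares; find a² by testing p − a² for a perfect square:
  53: 53 − 1² = 52, 53 − 2² = 49 = 7² ⇒ 53 = 2² + 7².
  109: 109 − 1² = 108, 109 − 2² = 105, 109 − 3² = 100 = 10² ⇒ 109 = 3² + 10².
  Combine using the Brahmagupta–Fibonacci identity (a² + b²)(c² + d²) = (ac − bd)² + (ad + bc)² = (ac + bd)² + (ad − bc)²:
  53 · 109 = 5777: from (2² + 7²)(3² + 10²), take (2·3 − 7·10, 2·10 + 7·3) = (6 − 70, 20 + 21) = (-64, 41); dropping signs (only squares matter) gives (64, 41); check 64² + 41² = 4096 + 1681 = 5777 ✓.
  Scale by k = 3: (3·64, 3·41) = (192, 123).
Step 4: Order so x ≤ y and verify: 123² + 192² = 15129 + 36864 = 51993 = n. ✓

n = 51993 = 123² + 192² (one valid representation with x ≤ y).


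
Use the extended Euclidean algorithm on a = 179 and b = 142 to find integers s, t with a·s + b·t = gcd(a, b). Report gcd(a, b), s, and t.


Euclidean algorithm on (179, 142) — divide until remainder is 0:
  179 = 1 · 142 + 37
  142 = 3 · 37 + 31
  37 = 1 · 31 + 6
  31 = 5 · 6 + 1
  6 = 6 · 1 + 0
gcd(179, 142) = 1.
Track Bezout coefficients alongside the remainders: start with r₀ = 179 = a·1 + b·0 (s = 1, t = 0) and r₁ = 142 = a·0 + b·1 (s = 0, t = 1); each new remainder r_{k+1} = r_{k-1} − q_k·r_k inherits s_{k+1} = s_{k-1} − q_k·s_k, t_{k+1} = t_{k-1} − q_k·t_k, so r_k = a·s_k + b·t_k at every step:
  q = 1: r = 37, s = 1 − 1·0 = 1, t = 0 − 1·1 = -1  (check: 179·1 + 142·(-1) = 37)
  q = 3: r = 31, s = 0 − 3·1 = -3, t = 1 − 3·(-1) = 4  (check: 179·(-3) + 142·4 = 31)
  q = 1: r = 6, s = 1 − 1·(-3) = 4, t = -1 − 1·4 = -5  (check: 179·4 + 142·(-5) = 6)
  q = 5: r = 1, s = -3 − 5·4 = -23, t = 4 − 5·(-5) = 29  (check: 179·(-23) + 142·29 = 1)
The row with r = 1 (the gcd) gives the Bezout coefficients s = -23, t = 29.
Result: 179 · (-23) + 142 · (29) = 1.

gcd(179, 142) = 1; s = -23, t = 29 (check: 179·(-23) + 142·29 = 1).


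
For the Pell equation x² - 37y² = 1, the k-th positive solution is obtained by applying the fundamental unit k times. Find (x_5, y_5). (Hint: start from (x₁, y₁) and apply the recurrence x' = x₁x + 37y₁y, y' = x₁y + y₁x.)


Step 1: Find the fundamental solution (x₁, y₁) of x² - 37y² = 1.
  Expand √37 as a continued fraction. a₀ = ⌊√37⌋ = 6; iterate m_{k+1} = d_k·a_k − m_k, d_{k+1} = (37 − m_{k+1}²)/d_k, a_{k+1} = ⌊(a₀ + m_{k+1})/d_{k+1}⌋ (starting m₀ = 0, d₀ = 1), with convergents p_k = a_k·p_{k-1} + p_{k-2}, q_k = a_k·q_{k-1} + q_{k-2} (p₋₁ = 1, q₋₁ = 0):
  k = 0: a₀ = 6; p₀/q₀ = 6/1; p₀² − 37·q₀² = 36 − 37 = -1.
  k = 1: m = 6, d = 1, a = ⌊(6 + 6)/1⌋ = 12; p/q = (12·6 + 1)/(12·1 + 0) = 73/12; p² − 37·q² = 5329 − 5328 = 1.
  The first convergent with p² − 37·q² = 1 gives the fundamental solution (x₁, y₁) = (73, 12).
Step 2: Apply the recurrence (x_{n+1}, y_{n+1}) = (x₁x_n + 37y₁y_n, x₁y_n + y₁x_n) repeatedly.
  From (x_1, y_1) = (73, 12): x_2 = 73·73 + 37·12·12 = 10657; y_2 = 73·12 + 12·73 = 1752.
  From (x_2, y_2) = (10657, 1752): x_3 = 73·10657 + 37·12·1752 = 1555849; y_3 = 73·1752 + 12·10657 = 255780.
  From (x_3, y_3) = (1555849, 255780): x_4 = 73·1555849 + 37·12·255780 = 227143297; y_4 = 73·255780 + 12·1555849 = 37342128.
  From (x_4, y_4) = (227143297, 37342128): x_5 = 73·227143297 + 37·12·37342128 = 33161365513; y_5 = 73·37342128 + 12·227143297 = 5451694908.
Step 3: Verify x_5² - 37·y_5² = 1099676162686785753169 - 1099676162686785753168 = 1 (should be 1). ✓

(x_1, y_1) = (73, 12); (x_5, y_5) = (33161365513, 5451694908).


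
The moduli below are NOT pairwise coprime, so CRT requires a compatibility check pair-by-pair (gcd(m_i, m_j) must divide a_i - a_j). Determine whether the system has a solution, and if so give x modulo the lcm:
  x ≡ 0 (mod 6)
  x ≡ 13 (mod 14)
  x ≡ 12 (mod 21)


Moduli 6, 14, 21 are not pairwise coprime, so CRT works modulo lcm(m_i) when all pairwise compatibility conditions hold.
Pairwise compatibility: gcd(m_i, m_j) must divide a_i - a_j for every pair.
Merge one congruence at a time:
  Start: x ≡ 0 (mod 6).
  Combine with x ≡ 13 (mod 14): gcd(6, 14) = 2, and 13 - 0 = 13 is NOT divisible by 2.
    ⇒ system is inconsistent (no integer solution).

No solution (the system is inconsistent).


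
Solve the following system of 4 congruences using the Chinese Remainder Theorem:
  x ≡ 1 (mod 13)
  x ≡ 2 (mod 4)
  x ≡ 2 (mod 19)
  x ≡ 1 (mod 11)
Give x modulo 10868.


Product of moduli M = 13 · 4 · 19 · 11 = 10868.
Merge one congruence at a time:
  Start: x ≡ 1 (mod 13).
  Combine with x ≡ 2 (mod 4); new modulus lcm = 52.
    Write x = 1 + 13·t and substitute into x ≡ 2 (mod 4): 13·t ≡ 2 − 1 = 1 (mod 4).
    Reduce coefficients mod 4: 1·t ≡ 1 (mod 4).
    So t ≡ 1 (mod 4).
    Then x = 1 + 13·1 = 14, valid modulo lcm(13, 4) = 52: x ≡ 14 (mod 52).
  Combine with x ≡ 2 (mod 19); new modulus lcm = 988.
    Write x = 14 + 52·t and substitute into x ≡ 2 (mod 19): 52·t ≡ 2 − 14 = -12 (mod 19).
    Reduce coefficients mod 19: 14·t ≡ 7 (mod 19).
    The inverse of 14 mod 19 is 15 (since 14·15 = 210 = 11·19 + 1), so t ≡ 15·7 = 105 ≡ 10 (mod 19).
    Then x = 14 + 52·10 = 534, valid modulo lcm(52, 19) = 988: x ≡ 534 (mod 988).
  Combine with x ≡ 1 (mod 11); new modulus lcm = 10868.
    Write x = 534 + 988·t and substitute into x ≡ 1 (mod 11): 988·t ≡ 1 − 534 = -533 (mod 11).
    Reduce coefficients mod 11: 9·t ≡ 6 (mod 11).
    The inverse of 9 mod 11 is 5 (since 9·5 = 45 = 4·11 + 1), so t ≡ 5·6 = 30 ≡ 8 (mod 11).
    Then x = 534 + 988·8 = 8438, valid modulo lcm(988, 11) = 10868: x ≡ 8438 (mod 10868).
Verify against each original: 8438 mod 13 = 1, 8438 mod 4 = 2, 8438 mod 19 = 2, 8438 mod 11 = 1.

x ≡ 8438 (mod 10868).


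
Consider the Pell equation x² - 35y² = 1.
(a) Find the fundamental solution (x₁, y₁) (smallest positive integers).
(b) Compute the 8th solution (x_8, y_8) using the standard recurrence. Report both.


Step 1: Find the fundamental solution (x₁, y₁) of x² - 35y² = 1.
  Expand √35 as a continued fraction. a₀ = ⌊√35⌋ = 5; iterate m_{k+1} = d_k·a_k − m_k, d_{k+1} = (35 − m_{k+1}²)/d_k, a_{k+1} = ⌊(a₀ + m_{k+1})/d_{k+1}⌋ (starting m₀ = 0, d₀ = 1), with convergents p_k = a_k·p_{k-1} + p_{k-2}, q_k = a_k·q_{k-1} + q_{k-2} (p₋₁ = 1, q₋₁ = 0):
  k = 0: a₀ = 5; p₀/q₀ = 5/1; p₀² − 35·q₀² = 25 − 35 = -10.
  k = 1: m = 5, d = 10, a = ⌊(5 + 5)/10⌋ = 1; p/q = (1·5 + 1)/(1·1 + 0) = 6/1; p² − 35·q² = 36 − 35 = 1.
  The first convergent with p² − 35·q² = 1 gives the fundamental solution (x₁, y₁) = (6, 1).
Step 2: Apply the recurrence (x_{n+1}, y_{n+1}) = (x₁x_n + 35y₁y_n, x₁y_n + y₁x_n) repeatedly.
  From (x_1, y_1) = (6, 1): x_2 = 6·6 + 35·1·1 = 71; y_2 = 6·1 + 1·6 = 12.
  From (x_2, y_2) = (71, 12): x_3 = 6·71 + 35·1·12 = 846; y_3 = 6·12 + 1·71 = 143.
  From (x_3, y_3) = (846, 143): x_4 = 6·846 + 35·1·143 = 10081; y_4 = 6·143 + 1·846 = 1704.
  From (x_4, y_4) = (10081, 1704): x_5 = 6·10081 + 35·1·1704 = 120126; y_5 = 6·1704 + 1·10081 = 20305.
  From (x_5, y_5) = (120126, 20305): x_6 = 6·120126 + 35·1·20305 = 1431431; y_6 = 6·20305 + 1·120126 = 241956.
  From (x_6, y_6) = (1431431, 241956): x_7 = 6·1431431 + 35·1·241956 = 17057046; y_7 = 6·241956 + 1·1431431 = 2883167.
  From (x_7, y_7) = (17057046, 2883167): x_8 = 6·17057046 + 35·1·2883167 = 203253121; y_8 = 6·2883167 + 1·17057046 = 34356048.
Step 3: Verify x_8² - 35·y_8² = 41311831196240641 - 41311831196240640 = 1 (should be 1). ✓

(x_1, y_1) = (6, 1); (x_8, y_8) = (203253121, 34356048).
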